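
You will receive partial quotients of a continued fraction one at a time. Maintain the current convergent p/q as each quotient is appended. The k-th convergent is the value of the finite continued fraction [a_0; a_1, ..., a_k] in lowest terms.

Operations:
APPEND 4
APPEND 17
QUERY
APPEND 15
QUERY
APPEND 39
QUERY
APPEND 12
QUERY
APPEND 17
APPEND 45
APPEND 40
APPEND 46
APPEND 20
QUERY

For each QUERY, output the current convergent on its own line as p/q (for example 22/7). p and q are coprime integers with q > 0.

69/17
1039/256
40590/10001
488119/120268
13856929312013/3414219021377

APPEND 4: p_0 = 4·1 + 0 = 4, q_0 = 4·0 + 1 = 1 → 4/1
APPEND 17: p_1 = 17·4 + 1 = 69, q_1 = 17·1 + 0 = 17 → 69/17
APPEND 15: p_2 = 15·69 + 4 = 1039, q_2 = 15·17 + 1 = 256 → 1039/256
APPEND 39: p_3 = 39·1039 + 69 = 40590, q_3 = 39·256 + 17 = 10001 → 40590/10001
APPEND 12: p_4 = 12·40590 + 1039 = 488119, q_4 = 12·10001 + 256 = 120268 → 488119/120268
APPEND 17: p_5 = 17·488119 + 40590 = 8338613, q_5 = 17·120268 + 10001 = 2054557 → 8338613/2054557
APPEND 45: p_6 = 45·8338613 + 488119 = 375725704, q_6 = 45·2054557 + 120268 = 92575333 → 375725704/92575333
APPEND 40: p_7 = 40·375725704 + 8338613 = 15037366773, q_7 = 40·92575333 + 2054557 = 3705067877 → 15037366773/3705067877
APPEND 46: p_8 = 46·15037366773 + 375725704 = 692094597262, q_8 = 46·3705067877 + 92575333 = 170525697675 → 692094597262/170525697675
APPEND 20: p_9 = 20·692094597262 + 15037366773 = 13856929312013, q_9 = 20·170525697675 + 3705067877 = 3414219021377 → 13856929312013/3414219021377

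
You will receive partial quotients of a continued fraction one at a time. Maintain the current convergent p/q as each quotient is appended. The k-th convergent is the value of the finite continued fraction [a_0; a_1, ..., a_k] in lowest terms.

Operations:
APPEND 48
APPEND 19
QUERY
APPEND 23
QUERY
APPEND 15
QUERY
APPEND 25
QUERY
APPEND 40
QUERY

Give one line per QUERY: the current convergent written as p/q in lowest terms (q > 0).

913/19
21047/438
316618/6589
7936497/165163
317776498/6613109

APPEND 48: p_0 = 48·1 + 0 = 48, q_0 = 48·0 + 1 = 1 → 48/1
APPEND 19: p_1 = 19·48 + 1 = 913, q_1 = 19·1 + 0 = 19 → 913/19
APPEND 23: p_2 = 23·913 + 48 = 21047, q_2 = 23·19 + 1 = 438 → 21047/438
APPEND 15: p_3 = 15·21047 + 913 = 316618, q_3 = 15·438 + 19 = 6589 → 316618/6589
APPEND 25: p_4 = 25·316618 + 21047 = 7936497, q_4 = 25·6589 + 438 = 165163 → 7936497/165163
APPEND 40: p_5 = 40·7936497 + 316618 = 317776498, q_5 = 40·165163 + 6589 = 6613109 → 317776498/6613109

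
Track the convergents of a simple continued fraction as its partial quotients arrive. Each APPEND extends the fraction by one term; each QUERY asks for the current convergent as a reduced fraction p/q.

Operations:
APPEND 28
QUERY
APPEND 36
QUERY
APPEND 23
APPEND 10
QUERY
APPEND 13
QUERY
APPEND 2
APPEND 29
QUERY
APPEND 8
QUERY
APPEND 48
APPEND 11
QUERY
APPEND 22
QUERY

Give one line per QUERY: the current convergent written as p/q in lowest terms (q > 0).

APPEND 28: p_0 = 28·1 + 0 = 28, q_0 = 28·0 + 1 = 1 → 28/1
APPEND 36: p_1 = 36·28 + 1 = 1009, q_1 = 36·1 + 0 = 36 → 1009/36
APPEND 23: p_2 = 23·1009 + 28 = 23235, q_2 = 23·36 + 1 = 829 → 23235/829
APPEND 10: p_3 = 10·23235 + 1009 = 233359, q_3 = 10·829 + 36 = 8326 → 233359/8326
APPEND 13: p_4 = 13·233359 + 23235 = 3056902, q_4 = 13·8326 + 829 = 109067 → 3056902/109067
APPEND 2: p_5 = 2·3056902 + 233359 = 6347163, q_5 = 2·109067 + 8326 = 226460 → 6347163/226460
APPEND 29: p_6 = 29·6347163 + 3056902 = 187124629, q_6 = 29·226460 + 109067 = 6676407 → 187124629/6676407
APPEND 8: p_7 = 8·187124629 + 6347163 = 1503344195, q_7 = 8·6676407 + 226460 = 53637716 → 1503344195/53637716
APPEND 48: p_8 = 48·1503344195 + 187124629 = 72347645989, q_8 = 48·53637716 + 6676407 = 2581286775 → 72347645989/2581286775
APPEND 11: p_9 = 11·72347645989 + 1503344195 = 797327450074, q_9 = 11·2581286775 + 53637716 = 28447792241 → 797327450074/28447792241
APPEND 22: p_10 = 22·797327450074 + 72347645989 = 17613551547617, q_10 = 22·28447792241 + 2581286775 = 628432716077 → 17613551547617/628432716077

28/1
1009/36
233359/8326
3056902/109067
187124629/6676407
1503344195/53637716
797327450074/28447792241
17613551547617/628432716077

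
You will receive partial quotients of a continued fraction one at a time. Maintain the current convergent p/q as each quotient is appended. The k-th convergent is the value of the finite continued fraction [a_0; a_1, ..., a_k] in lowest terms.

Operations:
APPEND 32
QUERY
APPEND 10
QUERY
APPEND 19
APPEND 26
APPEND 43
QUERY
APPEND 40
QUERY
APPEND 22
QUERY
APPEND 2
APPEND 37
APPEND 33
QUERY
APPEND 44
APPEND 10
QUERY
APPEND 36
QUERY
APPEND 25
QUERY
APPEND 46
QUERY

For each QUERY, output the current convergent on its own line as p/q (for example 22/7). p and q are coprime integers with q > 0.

APPEND 32: p_0 = 32·1 + 0 = 32, q_0 = 32·0 + 1 = 1 → 32/1
APPEND 10: p_1 = 10·32 + 1 = 321, q_1 = 10·1 + 0 = 10 → 321/10
APPEND 19: p_2 = 19·321 + 32 = 6131, q_2 = 19·10 + 1 = 191 → 6131/191
APPEND 26: p_3 = 26·6131 + 321 = 159727, q_3 = 26·191 + 10 = 4976 → 159727/4976
APPEND 43: p_4 = 43·159727 + 6131 = 6874392, q_4 = 43·4976 + 191 = 214159 → 6874392/214159
APPEND 40: p_5 = 40·6874392 + 159727 = 275135407, q_5 = 40·214159 + 4976 = 8571336 → 275135407/8571336
APPEND 22: p_6 = 22·275135407 + 6874392 = 6059853346, q_6 = 22·8571336 + 214159 = 188783551 → 6059853346/188783551
APPEND 2: p_7 = 2·6059853346 + 275135407 = 12394842099, q_7 = 2·188783551 + 8571336 = 386138438 → 12394842099/386138438
APPEND 37: p_8 = 37·12394842099 + 6059853346 = 464669011009, q_8 = 37·386138438 + 188783551 = 14475905757 → 464669011009/14475905757
APPEND 33: p_9 = 33·464669011009 + 12394842099 = 15346472205396, q_9 = 33·14475905757 + 386138438 = 478091028419 → 15346472205396/478091028419
APPEND 44: p_10 = 44·15346472205396 + 464669011009 = 675709446048433, q_10 = 44·478091028419 + 14475905757 = 21050481156193 → 675709446048433/21050481156193
APPEND 10: p_11 = 10·675709446048433 + 15346472205396 = 6772440932689726, q_11 = 10·21050481156193 + 478091028419 = 210982902590349 → 6772440932689726/210982902590349
APPEND 36: p_12 = 36·6772440932689726 + 675709446048433 = 244483583022878569, q_12 = 36·210982902590349 + 21050481156193 = 7616434974408757 → 244483583022878569/7616434974408757
APPEND 25: p_13 = 25·244483583022878569 + 6772440932689726 = 6118862016504653951, q_13 = 25·7616434974408757 + 210982902590349 = 190621857262809274 → 6118862016504653951/190621857262809274
APPEND 46: p_14 = 46·6118862016504653951 + 244483583022878569 = 281712136342236960315, q_14 = 46·190621857262809274 + 7616434974408757 = 8776221869063635361 → 281712136342236960315/8776221869063635361

32/1
321/10
6874392/214159
275135407/8571336
6059853346/188783551
15346472205396/478091028419
6772440932689726/210982902590349
244483583022878569/7616434974408757
6118862016504653951/190621857262809274
281712136342236960315/8776221869063635361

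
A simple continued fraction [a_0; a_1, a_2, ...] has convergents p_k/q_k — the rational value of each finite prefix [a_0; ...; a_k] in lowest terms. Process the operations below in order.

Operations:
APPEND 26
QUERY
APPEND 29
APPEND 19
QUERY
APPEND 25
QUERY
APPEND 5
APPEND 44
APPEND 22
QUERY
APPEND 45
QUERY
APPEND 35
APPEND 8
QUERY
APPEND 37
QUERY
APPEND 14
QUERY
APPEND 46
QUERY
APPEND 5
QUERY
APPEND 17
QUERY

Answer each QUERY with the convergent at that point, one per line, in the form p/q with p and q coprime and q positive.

26/1
14371/552
360030/13829
1766191509/67840631
79558816859/3055908892
22370157069451/859253123700
830482136351261/31899390228751
11649120065987105/447450716326214
536690005171758091/20614632341234595
2695099145924777560/103520612422499189
46353375485892976611/1780465043523720808

APPEND 26: p_0 = 26·1 + 0 = 26, q_0 = 26·0 + 1 = 1 → 26/1
APPEND 29: p_1 = 29·26 + 1 = 755, q_1 = 29·1 + 0 = 29 → 755/29
APPEND 19: p_2 = 19·755 + 26 = 14371, q_2 = 19·29 + 1 = 552 → 14371/552
APPEND 25: p_3 = 25·14371 + 755 = 360030, q_3 = 25·552 + 29 = 13829 → 360030/13829
APPEND 5: p_4 = 5·360030 + 14371 = 1814521, q_4 = 5·13829 + 552 = 69697 → 1814521/69697
APPEND 44: p_5 = 44·1814521 + 360030 = 80198954, q_5 = 44·69697 + 13829 = 3080497 → 80198954/3080497
APPEND 22: p_6 = 22·80198954 + 1814521 = 1766191509, q_6 = 22·3080497 + 69697 = 67840631 → 1766191509/67840631
APPEND 45: p_7 = 45·1766191509 + 80198954 = 79558816859, q_7 = 45·67840631 + 3080497 = 3055908892 → 79558816859/3055908892
APPEND 35: p_8 = 35·79558816859 + 1766191509 = 2786324781574, q_8 = 35·3055908892 + 67840631 = 107024651851 → 2786324781574/107024651851
APPEND 8: p_9 = 8·2786324781574 + 79558816859 = 22370157069451, q_9 = 8·107024651851 + 3055908892 = 859253123700 → 22370157069451/859253123700
APPEND 37: p_10 = 37·22370157069451 + 2786324781574 = 830482136351261, q_10 = 37·859253123700 + 107024651851 = 31899390228751 → 830482136351261/31899390228751
APPEND 14: p_11 = 14·830482136351261 + 22370157069451 = 11649120065987105, q_11 = 14·31899390228751 + 859253123700 = 447450716326214 → 11649120065987105/447450716326214
APPEND 46: p_12 = 46·11649120065987105 + 830482136351261 = 536690005171758091, q_12 = 46·447450716326214 + 31899390228751 = 20614632341234595 → 536690005171758091/20614632341234595
APPEND 5: p_13 = 5·536690005171758091 + 11649120065987105 = 2695099145924777560, q_13 = 5·20614632341234595 + 447450716326214 = 103520612422499189 → 2695099145924777560/103520612422499189
APPEND 17: p_14 = 17·2695099145924777560 + 536690005171758091 = 46353375485892976611, q_14 = 17·103520612422499189 + 20614632341234595 = 1780465043523720808 → 46353375485892976611/1780465043523720808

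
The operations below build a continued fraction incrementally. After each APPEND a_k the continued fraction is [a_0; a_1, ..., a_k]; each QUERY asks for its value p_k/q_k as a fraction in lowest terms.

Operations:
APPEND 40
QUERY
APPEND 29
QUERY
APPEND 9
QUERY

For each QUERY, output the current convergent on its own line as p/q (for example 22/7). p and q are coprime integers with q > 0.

APPEND 40: p_0 = 40·1 + 0 = 40, q_0 = 40·0 + 1 = 1 → 40/1
APPEND 29: p_1 = 29·40 + 1 = 1161, q_1 = 29·1 + 0 = 29 → 1161/29
APPEND 9: p_2 = 9·1161 + 40 = 10489, q_2 = 9·29 + 1 = 262 → 10489/262

40/1
1161/29
10489/262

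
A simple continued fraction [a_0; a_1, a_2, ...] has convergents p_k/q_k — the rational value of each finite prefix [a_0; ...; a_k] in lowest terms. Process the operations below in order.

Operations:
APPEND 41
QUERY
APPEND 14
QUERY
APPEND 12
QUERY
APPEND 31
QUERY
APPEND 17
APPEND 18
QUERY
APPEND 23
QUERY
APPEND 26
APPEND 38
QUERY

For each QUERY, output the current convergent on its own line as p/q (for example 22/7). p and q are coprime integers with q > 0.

APPEND 41: p_0 = 41·1 + 0 = 41, q_0 = 41·0 + 1 = 1 → 41/1
APPEND 14: p_1 = 14·41 + 1 = 575, q_1 = 14·1 + 0 = 14 → 575/14
APPEND 12: p_2 = 12·575 + 41 = 6941, q_2 = 12·14 + 1 = 169 → 6941/169
APPEND 31: p_3 = 31·6941 + 575 = 215746, q_3 = 31·169 + 14 = 5253 → 215746/5253
APPEND 17: p_4 = 17·215746 + 6941 = 3674623, q_4 = 17·5253 + 169 = 89470 → 3674623/89470
APPEND 18: p_5 = 18·3674623 + 215746 = 66358960, q_5 = 18·89470 + 5253 = 1615713 → 66358960/1615713
APPEND 23: p_6 = 23·66358960 + 3674623 = 1529930703, q_6 = 23·1615713 + 89470 = 37250869 → 1529930703/37250869
APPEND 26: p_7 = 26·1529930703 + 66358960 = 39844557238, q_7 = 26·37250869 + 1615713 = 970138307 → 39844557238/970138307
APPEND 38: p_8 = 38·39844557238 + 1529930703 = 1515623105747, q_8 = 38·970138307 + 37250869 = 36902506535 → 1515623105747/36902506535

41/1
575/14
6941/169
215746/5253
66358960/1615713
1529930703/37250869
1515623105747/36902506535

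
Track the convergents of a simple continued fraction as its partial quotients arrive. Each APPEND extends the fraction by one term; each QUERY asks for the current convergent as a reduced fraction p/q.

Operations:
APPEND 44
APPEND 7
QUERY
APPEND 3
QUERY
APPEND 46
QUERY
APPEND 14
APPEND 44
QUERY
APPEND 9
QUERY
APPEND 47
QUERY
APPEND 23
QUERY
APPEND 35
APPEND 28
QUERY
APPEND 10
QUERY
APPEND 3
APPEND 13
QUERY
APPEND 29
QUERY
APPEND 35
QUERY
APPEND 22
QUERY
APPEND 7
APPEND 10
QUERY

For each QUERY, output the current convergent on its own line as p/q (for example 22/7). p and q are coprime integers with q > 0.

APPEND 44: p_0 = 44·1 + 0 = 44, q_0 = 44·0 + 1 = 1 → 44/1
APPEND 7: p_1 = 7·44 + 1 = 309, q_1 = 7·1 + 0 = 7 → 309/7
APPEND 3: p_2 = 3·309 + 44 = 971, q_2 = 3·7 + 1 = 22 → 971/22
APPEND 46: p_3 = 46·971 + 309 = 44975, q_3 = 46·22 + 7 = 1019 → 44975/1019
APPEND 14: p_4 = 14·44975 + 971 = 630621, q_4 = 14·1019 + 22 = 14288 → 630621/14288
APPEND 44: p_5 = 44·630621 + 44975 = 27792299, q_5 = 44·14288 + 1019 = 629691 → 27792299/629691
APPEND 9: p_6 = 9·27792299 + 630621 = 250761312, q_6 = 9·629691 + 14288 = 5681507 → 250761312/5681507
APPEND 47: p_7 = 47·250761312 + 27792299 = 11813573963, q_7 = 47·5681507 + 629691 = 267660520 → 11813573963/267660520
APPEND 23: p_8 = 23·11813573963 + 250761312 = 271962962461, q_8 = 23·267660520 + 5681507 = 6161873467 → 271962962461/6161873467
APPEND 35: p_9 = 35·271962962461 + 11813573963 = 9530517260098, q_9 = 35·6161873467 + 267660520 = 215933231865 → 9530517260098/215933231865
APPEND 28: p_10 = 28·9530517260098 + 271962962461 = 267126446245205, q_10 = 28·215933231865 + 6161873467 = 6052292365687 → 267126446245205/6052292365687
APPEND 10: p_11 = 10·267126446245205 + 9530517260098 = 2680794979712148, q_11 = 10·6052292365687 + 215933231865 = 60738856888735 → 2680794979712148/60738856888735
APPEND 3: p_12 = 3·2680794979712148 + 267126446245205 = 8309511385381649, q_12 = 3·60738856888735 + 6052292365687 = 188268863031892 → 8309511385381649/188268863031892
APPEND 13: p_13 = 13·8309511385381649 + 2680794979712148 = 110704442989673585, q_13 = 13·188268863031892 + 60738856888735 = 2508234076303331 → 110704442989673585/2508234076303331
APPEND 29: p_14 = 29·110704442989673585 + 8309511385381649 = 3218738358085915614, q_14 = 29·2508234076303331 + 188268863031892 = 72927057075828491 → 3218738358085915614/72927057075828491
APPEND 35: p_15 = 35·3218738358085915614 + 110704442989673585 = 112766546975996720075, q_15 = 35·72927057075828491 + 2508234076303331 = 2554955231730300516 → 112766546975996720075/2554955231730300516
APPEND 22: p_16 = 22·112766546975996720075 + 3218738358085915614 = 2484082771830013757264, q_16 = 22·2554955231730300516 + 72927057075828491 = 56281942155142439843 → 2484082771830013757264/56281942155142439843
APPEND 7: p_17 = 7·2484082771830013757264 + 112766546975996720075 = 17501345949786093020923, q_17 = 7·56281942155142439843 + 2554955231730300516 = 396528550317727379417 → 17501345949786093020923/396528550317727379417
APPEND 10: p_18 = 10·17501345949786093020923 + 2484082771830013757264 = 177497542269690943966494, q_18 = 10·396528550317727379417 + 56281942155142439843 = 4021567445332416234013 → 177497542269690943966494/4021567445332416234013

309/7
971/22
44975/1019
27792299/629691
250761312/5681507
11813573963/267660520
271962962461/6161873467
267126446245205/6052292365687
2680794979712148/60738856888735
110704442989673585/2508234076303331
3218738358085915614/72927057075828491
112766546975996720075/2554955231730300516
2484082771830013757264/56281942155142439843
177497542269690943966494/4021567445332416234013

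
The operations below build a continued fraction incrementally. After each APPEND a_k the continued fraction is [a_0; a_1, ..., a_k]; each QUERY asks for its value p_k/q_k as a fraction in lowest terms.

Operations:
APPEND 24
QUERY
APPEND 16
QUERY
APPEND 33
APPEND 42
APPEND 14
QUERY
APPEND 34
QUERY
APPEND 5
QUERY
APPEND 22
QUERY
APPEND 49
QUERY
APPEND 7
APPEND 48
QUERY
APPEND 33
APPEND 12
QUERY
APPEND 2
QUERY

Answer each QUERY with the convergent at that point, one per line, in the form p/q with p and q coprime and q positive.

24/1
385/16
7502771/311805
255629217/10623604
1285648856/53429825
28539904049/1186079754
1399740947257/58171337771
473082614619961/19660672657019
187931718722542693/7810187670166355
391484990454078947/16269585923458488

APPEND 24: p_0 = 24·1 + 0 = 24, q_0 = 24·0 + 1 = 1 → 24/1
APPEND 16: p_1 = 16·24 + 1 = 385, q_1 = 16·1 + 0 = 16 → 385/16
APPEND 33: p_2 = 33·385 + 24 = 12729, q_2 = 33·16 + 1 = 529 → 12729/529
APPEND 42: p_3 = 42·12729 + 385 = 535003, q_3 = 42·529 + 16 = 22234 → 535003/22234
APPEND 14: p_4 = 14·535003 + 12729 = 7502771, q_4 = 14·22234 + 529 = 311805 → 7502771/311805
APPEND 34: p_5 = 34·7502771 + 535003 = 255629217, q_5 = 34·311805 + 22234 = 10623604 → 255629217/10623604
APPEND 5: p_6 = 5·255629217 + 7502771 = 1285648856, q_6 = 5·10623604 + 311805 = 53429825 → 1285648856/53429825
APPEND 22: p_7 = 22·1285648856 + 255629217 = 28539904049, q_7 = 22·53429825 + 10623604 = 1186079754 → 28539904049/1186079754
APPEND 49: p_8 = 49·28539904049 + 1285648856 = 1399740947257, q_8 = 49·1186079754 + 53429825 = 58171337771 → 1399740947257/58171337771
APPEND 7: p_9 = 7·1399740947257 + 28539904049 = 9826726534848, q_9 = 7·58171337771 + 1186079754 = 408385444151 → 9826726534848/408385444151
APPEND 48: p_10 = 48·9826726534848 + 1399740947257 = 473082614619961, q_10 = 48·408385444151 + 58171337771 = 19660672657019 → 473082614619961/19660672657019
APPEND 33: p_11 = 33·473082614619961 + 9826726534848 = 15621553008993561, q_11 = 33·19660672657019 + 408385444151 = 649210583125778 → 15621553008993561/649210583125778
APPEND 12: p_12 = 12·15621553008993561 + 473082614619961 = 187931718722542693, q_12 = 12·649210583125778 + 19660672657019 = 7810187670166355 → 187931718722542693/7810187670166355
APPEND 2: p_13 = 2·187931718722542693 + 15621553008993561 = 391484990454078947, q_13 = 2·7810187670166355 + 649210583125778 = 16269585923458488 → 391484990454078947/16269585923458488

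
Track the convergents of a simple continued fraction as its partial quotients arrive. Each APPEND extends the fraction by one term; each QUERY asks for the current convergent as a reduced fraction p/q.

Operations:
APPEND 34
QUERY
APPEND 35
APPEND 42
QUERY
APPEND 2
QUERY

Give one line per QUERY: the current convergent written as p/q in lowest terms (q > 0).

34/1
50056/1471
101303/2977

APPEND 34: p_0 = 34·1 + 0 = 34, q_0 = 34·0 + 1 = 1 → 34/1
APPEND 35: p_1 = 35·34 + 1 = 1191, q_1 = 35·1 + 0 = 35 → 1191/35
APPEND 42: p_2 = 42·1191 + 34 = 50056, q_2 = 42·35 + 1 = 1471 → 50056/1471
APPEND 2: p_3 = 2·50056 + 1191 = 101303, q_3 = 2·1471 + 35 = 2977 → 101303/2977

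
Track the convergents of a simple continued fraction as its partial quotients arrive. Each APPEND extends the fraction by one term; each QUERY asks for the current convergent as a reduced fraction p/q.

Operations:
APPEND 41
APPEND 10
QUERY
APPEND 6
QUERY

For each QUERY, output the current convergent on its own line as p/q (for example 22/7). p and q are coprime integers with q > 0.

APPEND 41: p_0 = 41·1 + 0 = 41, q_0 = 41·0 + 1 = 1 → 41/1
APPEND 10: p_1 = 10·41 + 1 = 411, q_1 = 10·1 + 0 = 10 → 411/10
APPEND 6: p_2 = 6·411 + 41 = 2507, q_2 = 6·10 + 1 = 61 → 2507/61

411/10
2507/61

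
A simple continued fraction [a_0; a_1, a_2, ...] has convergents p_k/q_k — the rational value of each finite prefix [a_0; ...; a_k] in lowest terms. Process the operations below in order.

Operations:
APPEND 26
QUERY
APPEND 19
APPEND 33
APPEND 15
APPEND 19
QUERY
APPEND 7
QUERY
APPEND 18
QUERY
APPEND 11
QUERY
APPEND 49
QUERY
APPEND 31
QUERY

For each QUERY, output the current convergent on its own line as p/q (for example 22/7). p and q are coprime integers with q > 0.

APPEND 26: p_0 = 26·1 + 0 = 26, q_0 = 26·0 + 1 = 1 → 26/1
APPEND 19: p_1 = 19·26 + 1 = 495, q_1 = 19·1 + 0 = 19 → 495/19
APPEND 33: p_2 = 33·495 + 26 = 16361, q_2 = 33·19 + 1 = 628 → 16361/628
APPEND 15: p_3 = 15·16361 + 495 = 245910, q_3 = 15·628 + 19 = 9439 → 245910/9439
APPEND 19: p_4 = 19·245910 + 16361 = 4688651, q_4 = 19·9439 + 628 = 179969 → 4688651/179969
APPEND 7: p_5 = 7·4688651 + 245910 = 33066467, q_5 = 7·179969 + 9439 = 1269222 → 33066467/1269222
APPEND 18: p_6 = 18·33066467 + 4688651 = 599885057, q_6 = 18·1269222 + 179969 = 23025965 → 599885057/23025965
APPEND 11: p_7 = 11·599885057 + 33066467 = 6631802094, q_7 = 11·23025965 + 1269222 = 254554837 → 6631802094/254554837
APPEND 49: p_8 = 49·6631802094 + 599885057 = 325558187663, q_8 = 49·254554837 + 23025965 = 12496212978 → 325558187663/12496212978
APPEND 31: p_9 = 31·325558187663 + 6631802094 = 10098935619647, q_9 = 31·12496212978 + 254554837 = 387637157155 → 10098935619647/387637157155

26/1
4688651/179969
33066467/1269222
599885057/23025965
6631802094/254554837
325558187663/12496212978
10098935619647/387637157155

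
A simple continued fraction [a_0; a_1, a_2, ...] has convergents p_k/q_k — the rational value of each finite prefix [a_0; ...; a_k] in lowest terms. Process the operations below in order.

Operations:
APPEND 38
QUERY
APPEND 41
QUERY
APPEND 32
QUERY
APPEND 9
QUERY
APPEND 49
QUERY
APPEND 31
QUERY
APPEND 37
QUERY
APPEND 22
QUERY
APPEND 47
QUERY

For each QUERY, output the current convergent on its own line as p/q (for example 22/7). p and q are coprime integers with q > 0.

38/1
1559/41
49926/1313
450893/11858
22143683/582355
686905066/18064863
25437631125/668982286
560314789816/14735675155
26360232752477/693245714571

APPEND 38: p_0 = 38·1 + 0 = 38, q_0 = 38·0 + 1 = 1 → 38/1
APPEND 41: p_1 = 41·38 + 1 = 1559, q_1 = 41·1 + 0 = 41 → 1559/41
APPEND 32: p_2 = 32·1559 + 38 = 49926, q_2 = 32·41 + 1 = 1313 → 49926/1313
APPEND 9: p_3 = 9·49926 + 1559 = 450893, q_3 = 9·1313 + 41 = 11858 → 450893/11858
APPEND 49: p_4 = 49·450893 + 49926 = 22143683, q_4 = 49·11858 + 1313 = 582355 → 22143683/582355
APPEND 31: p_5 = 31·22143683 + 450893 = 686905066, q_5 = 31·582355 + 11858 = 18064863 → 686905066/18064863
APPEND 37: p_6 = 37·686905066 + 22143683 = 25437631125, q_6 = 37·18064863 + 582355 = 668982286 → 25437631125/668982286
APPEND 22: p_7 = 22·25437631125 + 686905066 = 560314789816, q_7 = 22·668982286 + 18064863 = 14735675155 → 560314789816/14735675155
APPEND 47: p_8 = 47·560314789816 + 25437631125 = 26360232752477, q_8 = 47·14735675155 + 668982286 = 693245714571 → 26360232752477/693245714571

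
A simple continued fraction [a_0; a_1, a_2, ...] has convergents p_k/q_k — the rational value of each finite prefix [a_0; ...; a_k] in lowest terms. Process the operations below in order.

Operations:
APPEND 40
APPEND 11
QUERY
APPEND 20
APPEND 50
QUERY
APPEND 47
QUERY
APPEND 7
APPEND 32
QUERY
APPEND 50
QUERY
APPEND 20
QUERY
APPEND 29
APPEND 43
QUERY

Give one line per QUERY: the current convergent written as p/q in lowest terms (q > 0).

441/11
443441/11061
20850587/520088
4705572187/117373752
235425006900/5872339277
4713205710187/117564159292
5892204001610076/146972581385327

APPEND 40: p_0 = 40·1 + 0 = 40, q_0 = 40·0 + 1 = 1 → 40/1
APPEND 11: p_1 = 11·40 + 1 = 441, q_1 = 11·1 + 0 = 11 → 441/11
APPEND 20: p_2 = 20·441 + 40 = 8860, q_2 = 20·11 + 1 = 221 → 8860/221
APPEND 50: p_3 = 50·8860 + 441 = 443441, q_3 = 50·221 + 11 = 11061 → 443441/11061
APPEND 47: p_4 = 47·443441 + 8860 = 20850587, q_4 = 47·11061 + 221 = 520088 → 20850587/520088
APPEND 7: p_5 = 7·20850587 + 443441 = 146397550, q_5 = 7·520088 + 11061 = 3651677 → 146397550/3651677
APPEND 32: p_6 = 32·146397550 + 20850587 = 4705572187, q_6 = 32·3651677 + 520088 = 117373752 → 4705572187/117373752
APPEND 50: p_7 = 50·4705572187 + 146397550 = 235425006900, q_7 = 50·117373752 + 3651677 = 5872339277 → 235425006900/5872339277
APPEND 20: p_8 = 20·235425006900 + 4705572187 = 4713205710187, q_8 = 20·5872339277 + 117373752 = 117564159292 → 4713205710187/117564159292
APPEND 29: p_9 = 29·4713205710187 + 235425006900 = 136918390602323, q_9 = 29·117564159292 + 5872339277 = 3415232958745 → 136918390602323/3415232958745
APPEND 43: p_10 = 43·136918390602323 + 4713205710187 = 5892204001610076, q_10 = 43·3415232958745 + 117564159292 = 146972581385327 → 5892204001610076/146972581385327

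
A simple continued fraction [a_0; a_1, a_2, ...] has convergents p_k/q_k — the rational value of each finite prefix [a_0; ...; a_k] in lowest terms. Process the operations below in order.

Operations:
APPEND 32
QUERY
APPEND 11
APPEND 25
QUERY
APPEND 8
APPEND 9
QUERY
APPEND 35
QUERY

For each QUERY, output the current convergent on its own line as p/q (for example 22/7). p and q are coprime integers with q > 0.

APPEND 32: p_0 = 32·1 + 0 = 32, q_0 = 32·0 + 1 = 1 → 32/1
APPEND 11: p_1 = 11·32 + 1 = 353, q_1 = 11·1 + 0 = 11 → 353/11
APPEND 25: p_2 = 25·353 + 32 = 8857, q_2 = 25·11 + 1 = 276 → 8857/276
APPEND 8: p_3 = 8·8857 + 353 = 71209, q_3 = 8·276 + 11 = 2219 → 71209/2219
APPEND 9: p_4 = 9·71209 + 8857 = 649738, q_4 = 9·2219 + 276 = 20247 → 649738/20247
APPEND 35: p_5 = 35·649738 + 71209 = 22812039, q_5 = 35·20247 + 2219 = 710864 → 22812039/710864

32/1
8857/276
649738/20247
22812039/710864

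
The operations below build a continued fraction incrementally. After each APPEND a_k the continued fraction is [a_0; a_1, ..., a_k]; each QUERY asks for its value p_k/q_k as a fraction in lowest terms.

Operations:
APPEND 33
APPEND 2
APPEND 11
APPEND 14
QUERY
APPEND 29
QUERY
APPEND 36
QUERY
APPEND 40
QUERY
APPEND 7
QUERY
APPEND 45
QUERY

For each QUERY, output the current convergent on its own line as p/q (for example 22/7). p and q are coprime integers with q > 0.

APPEND 33: p_0 = 33·1 + 0 = 33, q_0 = 33·0 + 1 = 1 → 33/1
APPEND 2: p_1 = 2·33 + 1 = 67, q_1 = 2·1 + 0 = 2 → 67/2
APPEND 11: p_2 = 11·67 + 33 = 770, q_2 = 11·2 + 1 = 23 → 770/23
APPEND 14: p_3 = 14·770 + 67 = 10847, q_3 = 14·23 + 2 = 324 → 10847/324
APPEND 29: p_4 = 29·10847 + 770 = 315333, q_4 = 29·324 + 23 = 9419 → 315333/9419
APPEND 36: p_5 = 36·315333 + 10847 = 11362835, q_5 = 36·9419 + 324 = 339408 → 11362835/339408
APPEND 40: p_6 = 40·11362835 + 315333 = 454828733, q_6 = 40·339408 + 9419 = 13585739 → 454828733/13585739
APPEND 7: p_7 = 7·454828733 + 11362835 = 3195163966, q_7 = 7·13585739 + 339408 = 95439581 → 3195163966/95439581
APPEND 45: p_8 = 45·3195163966 + 454828733 = 144237207203, q_8 = 45·95439581 + 13585739 = 4308366884 → 144237207203/4308366884

10847/324
315333/9419
11362835/339408
454828733/13585739
3195163966/95439581
144237207203/4308366884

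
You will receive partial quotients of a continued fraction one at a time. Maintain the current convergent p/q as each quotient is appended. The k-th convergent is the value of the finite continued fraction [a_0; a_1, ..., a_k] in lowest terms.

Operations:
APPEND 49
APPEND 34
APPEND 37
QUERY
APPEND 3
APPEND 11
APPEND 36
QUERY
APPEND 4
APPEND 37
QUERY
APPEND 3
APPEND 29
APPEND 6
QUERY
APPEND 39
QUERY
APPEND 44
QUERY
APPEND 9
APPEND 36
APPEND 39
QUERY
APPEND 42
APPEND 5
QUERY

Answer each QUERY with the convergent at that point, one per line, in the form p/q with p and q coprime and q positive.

61728/1259
76402055/1558291
11462238488/233783019
6140300566203/125237143289
240489323102822/4905003507919
10587670517090371/215945391491725
134631900337733730674/2745942875609666095
28424579223930247533049/579745740915445024590

APPEND 49: p_0 = 49·1 + 0 = 49, q_0 = 49·0 + 1 = 1 → 49/1
APPEND 34: p_1 = 34·49 + 1 = 1667, q_1 = 34·1 + 0 = 34 → 1667/34
APPEND 37: p_2 = 37·1667 + 49 = 61728, q_2 = 37·34 + 1 = 1259 → 61728/1259
APPEND 3: p_3 = 3·61728 + 1667 = 186851, q_3 = 3·1259 + 34 = 3811 → 186851/3811
APPEND 11: p_4 = 11·186851 + 61728 = 2117089, q_4 = 11·3811 + 1259 = 43180 → 2117089/43180
APPEND 36: p_5 = 36·2117089 + 186851 = 76402055, q_5 = 36·43180 + 3811 = 1558291 → 76402055/1558291
APPEND 4: p_6 = 4·76402055 + 2117089 = 307725309, q_6 = 4·1558291 + 43180 = 6276344 → 307725309/6276344
APPEND 37: p_7 = 37·307725309 + 76402055 = 11462238488, q_7 = 37·6276344 + 1558291 = 233783019 → 11462238488/233783019
APPEND 3: p_8 = 3·11462238488 + 307725309 = 34694440773, q_8 = 3·233783019 + 6276344 = 707625401 → 34694440773/707625401
APPEND 29: p_9 = 29·34694440773 + 11462238488 = 1017601020905, q_9 = 29·707625401 + 233783019 = 20754919648 → 1017601020905/20754919648
APPEND 6: p_10 = 6·1017601020905 + 34694440773 = 6140300566203, q_10 = 6·20754919648 + 707625401 = 125237143289 → 6140300566203/125237143289
APPEND 39: p_11 = 39·6140300566203 + 1017601020905 = 240489323102822, q_11 = 39·125237143289 + 20754919648 = 4905003507919 → 240489323102822/4905003507919
APPEND 44: p_12 = 44·240489323102822 + 6140300566203 = 10587670517090371, q_12 = 44·4905003507919 + 125237143289 = 215945391491725 → 10587670517090371/215945391491725
APPEND 9: p_13 = 9·10587670517090371 + 240489323102822 = 95529523976916161, q_13 = 9·215945391491725 + 4905003507919 = 1948413526933444 → 95529523976916161/1948413526933444
APPEND 36: p_14 = 36·95529523976916161 + 10587670517090371 = 3449650533686072167, q_14 = 36·1948413526933444 + 215945391491725 = 70358832361095709 → 3449650533686072167/70358832361095709
APPEND 39: p_15 = 39·3449650533686072167 + 95529523976916161 = 134631900337733730674, q_15 = 39·70358832361095709 + 1948413526933444 = 2745942875609666095 → 134631900337733730674/2745942875609666095
APPEND 42: p_16 = 42·134631900337733730674 + 3449650533686072167 = 5657989464718502760475, q_16 = 42·2745942875609666095 + 70358832361095709 = 115399959607967071699 → 5657989464718502760475/115399959607967071699
APPEND 5: p_17 = 5·5657989464718502760475 + 134631900337733730674 = 28424579223930247533049, q_17 = 5·115399959607967071699 + 2745942875609666095 = 579745740915445024590 → 28424579223930247533049/579745740915445024590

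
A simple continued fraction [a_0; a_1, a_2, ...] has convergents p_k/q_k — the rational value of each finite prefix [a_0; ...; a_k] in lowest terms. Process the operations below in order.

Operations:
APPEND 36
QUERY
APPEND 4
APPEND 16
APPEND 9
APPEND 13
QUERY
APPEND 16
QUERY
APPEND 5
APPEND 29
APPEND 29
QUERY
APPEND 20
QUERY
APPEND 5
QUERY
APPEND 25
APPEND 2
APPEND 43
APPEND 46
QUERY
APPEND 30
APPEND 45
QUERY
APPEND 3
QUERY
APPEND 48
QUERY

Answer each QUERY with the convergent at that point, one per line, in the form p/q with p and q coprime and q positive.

APPEND 36: p_0 = 36·1 + 0 = 36, q_0 = 36·0 + 1 = 1 → 36/1
APPEND 4: p_1 = 4·36 + 1 = 145, q_1 = 4·1 + 0 = 4 → 145/4
APPEND 16: p_2 = 16·145 + 36 = 2356, q_2 = 16·4 + 1 = 65 → 2356/65
APPEND 9: p_3 = 9·2356 + 145 = 21349, q_3 = 9·65 + 4 = 589 → 21349/589
APPEND 13: p_4 = 13·21349 + 2356 = 279893, q_4 = 13·589 + 65 = 7722 → 279893/7722
APPEND 16: p_5 = 16·279893 + 21349 = 4499637, q_5 = 16·7722 + 589 = 124141 → 4499637/124141
APPEND 5: p_6 = 5·4499637 + 279893 = 22778078, q_6 = 5·124141 + 7722 = 628427 → 22778078/628427
APPEND 29: p_7 = 29·22778078 + 4499637 = 665063899, q_7 = 29·628427 + 124141 = 18348524 → 665063899/18348524
APPEND 29: p_8 = 29·665063899 + 22778078 = 19309631149, q_8 = 29·18348524 + 628427 = 532735623 → 19309631149/532735623
APPEND 20: p_9 = 20·19309631149 + 665063899 = 386857686879, q_9 = 20·532735623 + 18348524 = 10673060984 → 386857686879/10673060984
APPEND 5: p_10 = 5·386857686879 + 19309631149 = 1953598065544, q_10 = 5·10673060984 + 532735623 = 53898040543 → 1953598065544/53898040543
APPEND 25: p_11 = 25·1953598065544 + 386857686879 = 49226809325479, q_11 = 25·53898040543 + 10673060984 = 1358124074559 → 49226809325479/1358124074559
APPEND 2: p_12 = 2·49226809325479 + 1953598065544 = 100407216716502, q_12 = 2·1358124074559 + 53898040543 = 2770146189661 → 100407216716502/2770146189661
APPEND 43: p_13 = 43·100407216716502 + 49226809325479 = 4366737128135065, q_13 = 43·2770146189661 + 1358124074559 = 120474410229982 → 4366737128135065/120474410229982
APPEND 46: p_14 = 46·4366737128135065 + 100407216716502 = 200970315110929492, q_14 = 46·120474410229982 + 2770146189661 = 5544593016768833 → 200970315110929492/5544593016768833
APPEND 30: p_15 = 30·200970315110929492 + 4366737128135065 = 6033476190456019825, q_15 = 30·5544593016768833 + 120474410229982 = 166458264913294972 → 6033476190456019825/166458264913294972
APPEND 45: p_16 = 45·6033476190456019825 + 200970315110929492 = 271707398885631821617, q_16 = 45·166458264913294972 + 5544593016768833 = 7496166514115042573 → 271707398885631821617/7496166514115042573
APPEND 3: p_17 = 3·271707398885631821617 + 6033476190456019825 = 821155672847351484676, q_17 = 3·7496166514115042573 + 166458264913294972 = 22654957807258422691 → 821155672847351484676/22654957807258422691
APPEND 48: p_18 = 48·821155672847351484676 + 271707398885631821617 = 39687179695558503086065, q_18 = 48·22654957807258422691 + 7496166514115042573 = 1094934141262519331741 → 39687179695558503086065/1094934141262519331741

36/1
279893/7722
4499637/124141
19309631149/532735623
386857686879/10673060984
1953598065544/53898040543
200970315110929492/5544593016768833
271707398885631821617/7496166514115042573
821155672847351484676/22654957807258422691
39687179695558503086065/1094934141262519331741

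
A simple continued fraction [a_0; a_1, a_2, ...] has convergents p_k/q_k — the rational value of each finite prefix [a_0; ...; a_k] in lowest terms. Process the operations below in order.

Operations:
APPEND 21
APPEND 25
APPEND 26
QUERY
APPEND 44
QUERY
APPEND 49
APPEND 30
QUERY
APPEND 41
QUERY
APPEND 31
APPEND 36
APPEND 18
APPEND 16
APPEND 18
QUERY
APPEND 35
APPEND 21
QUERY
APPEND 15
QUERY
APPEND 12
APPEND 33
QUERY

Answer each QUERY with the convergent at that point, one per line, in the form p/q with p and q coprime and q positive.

13697/651
603194/28669
887709284/42191629
36425650847/1731262221
212881911702207409/10117991105013940
156928592817113725087/7458605071468112689
2361391545156963567623/112233765932991361704
942651086990279289274202/44802939042756018315225

APPEND 21: p_0 = 21·1 + 0 = 21, q_0 = 21·0 + 1 = 1 → 21/1
APPEND 25: p_1 = 25·21 + 1 = 526, q_1 = 25·1 + 0 = 25 → 526/25
APPEND 26: p_2 = 26·526 + 21 = 13697, q_2 = 26·25 + 1 = 651 → 13697/651
APPEND 44: p_3 = 44·13697 + 526 = 603194, q_3 = 44·651 + 25 = 28669 → 603194/28669
APPEND 49: p_4 = 49·603194 + 13697 = 29570203, q_4 = 49·28669 + 651 = 1405432 → 29570203/1405432
APPEND 30: p_5 = 30·29570203 + 603194 = 887709284, q_5 = 30·1405432 + 28669 = 42191629 → 887709284/42191629
APPEND 41: p_6 = 41·887709284 + 29570203 = 36425650847, q_6 = 41·42191629 + 1405432 = 1731262221 → 36425650847/1731262221
APPEND 31: p_7 = 31·36425650847 + 887709284 = 1130082885541, q_7 = 31·1731262221 + 42191629 = 53711320480 → 1130082885541/53711320480
APPEND 36: p_8 = 36·1130082885541 + 36425650847 = 40719409530323, q_8 = 36·53711320480 + 1731262221 = 1935338799501 → 40719409530323/1935338799501
APPEND 18: p_9 = 18·40719409530323 + 1130082885541 = 734079454431355, q_9 = 18·1935338799501 + 53711320480 = 34889809711498 → 734079454431355/34889809711498
APPEND 16: p_10 = 16·734079454431355 + 40719409530323 = 11785990680432003, q_10 = 16·34889809711498 + 1935338799501 = 560172294183469 → 11785990680432003/560172294183469
APPEND 18: p_11 = 18·11785990680432003 + 734079454431355 = 212881911702207409, q_11 = 18·560172294183469 + 34889809711498 = 10117991105013940 → 212881911702207409/10117991105013940
APPEND 35: p_12 = 35·212881911702207409 + 11785990680432003 = 7462652900257691318, q_12 = 35·10117991105013940 + 560172294183469 = 354689860969671369 → 7462652900257691318/354689860969671369
APPEND 21: p_13 = 21·7462652900257691318 + 212881911702207409 = 156928592817113725087, q_13 = 21·354689860969671369 + 10117991105013940 = 7458605071468112689 → 156928592817113725087/7458605071468112689
APPEND 15: p_14 = 15·156928592817113725087 + 7462652900257691318 = 2361391545156963567623, q_14 = 15·7458605071468112689 + 354689860969671369 = 112233765932991361704 → 2361391545156963567623/112233765932991361704
APPEND 12: p_15 = 12·2361391545156963567623 + 156928592817113725087 = 28493627134700676536563, q_15 = 12·112233765932991361704 + 7458605071468112689 = 1354263796267364453137 → 28493627134700676536563/1354263796267364453137
APPEND 33: p_16 = 33·28493627134700676536563 + 2361391545156963567623 = 942651086990279289274202, q_16 = 33·1354263796267364453137 + 112233765932991361704 = 44802939042756018315225 → 942651086990279289274202/44802939042756018315225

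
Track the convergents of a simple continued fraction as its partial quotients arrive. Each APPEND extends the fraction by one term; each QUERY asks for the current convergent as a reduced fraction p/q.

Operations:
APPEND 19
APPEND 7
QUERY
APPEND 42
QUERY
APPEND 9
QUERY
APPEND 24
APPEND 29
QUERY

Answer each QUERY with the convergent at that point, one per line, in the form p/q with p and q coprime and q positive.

134/7
5647/295
50957/2662
35680792/1863969

APPEND 19: p_0 = 19·1 + 0 = 19, q_0 = 19·0 + 1 = 1 → 19/1
APPEND 7: p_1 = 7·19 + 1 = 134, q_1 = 7·1 + 0 = 7 → 134/7
APPEND 42: p_2 = 42·134 + 19 = 5647, q_2 = 42·7 + 1 = 295 → 5647/295
APPEND 9: p_3 = 9·5647 + 134 = 50957, q_3 = 9·295 + 7 = 2662 → 50957/2662
APPEND 24: p_4 = 24·50957 + 5647 = 1228615, q_4 = 24·2662 + 295 = 64183 → 1228615/64183
APPEND 29: p_5 = 29·1228615 + 50957 = 35680792, q_5 = 29·64183 + 2662 = 1863969 → 35680792/1863969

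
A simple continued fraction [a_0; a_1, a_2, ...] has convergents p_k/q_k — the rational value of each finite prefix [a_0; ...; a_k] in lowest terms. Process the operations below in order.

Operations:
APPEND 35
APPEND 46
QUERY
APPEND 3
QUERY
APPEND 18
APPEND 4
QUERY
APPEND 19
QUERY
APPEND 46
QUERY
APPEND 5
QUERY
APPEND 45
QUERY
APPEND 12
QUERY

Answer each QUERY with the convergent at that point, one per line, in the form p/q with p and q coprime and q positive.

1611/46
4868/139
361808/10331
6963587/198837
320686810/9156833
1610397637/45983002
72788580475/2078391923
875073363337/24986686078

APPEND 35: p_0 = 35·1 + 0 = 35, q_0 = 35·0 + 1 = 1 → 35/1
APPEND 46: p_1 = 46·35 + 1 = 1611, q_1 = 46·1 + 0 = 46 → 1611/46
APPEND 3: p_2 = 3·1611 + 35 = 4868, q_2 = 3·46 + 1 = 139 → 4868/139
APPEND 18: p_3 = 18·4868 + 1611 = 89235, q_3 = 18·139 + 46 = 2548 → 89235/2548
APPEND 4: p_4 = 4·89235 + 4868 = 361808, q_4 = 4·2548 + 139 = 10331 → 361808/10331
APPEND 19: p_5 = 19·361808 + 89235 = 6963587, q_5 = 19·10331 + 2548 = 198837 → 6963587/198837
APPEND 46: p_6 = 46·6963587 + 361808 = 320686810, q_6 = 46·198837 + 10331 = 9156833 → 320686810/9156833
APPEND 5: p_7 = 5·320686810 + 6963587 = 1610397637, q_7 = 5·9156833 + 198837 = 45983002 → 1610397637/45983002
APPEND 45: p_8 = 45·1610397637 + 320686810 = 72788580475, q_8 = 45·45983002 + 9156833 = 2078391923 → 72788580475/2078391923
APPEND 12: p_9 = 12·72788580475 + 1610397637 = 875073363337, q_9 = 12·2078391923 + 45983002 = 24986686078 → 875073363337/24986686078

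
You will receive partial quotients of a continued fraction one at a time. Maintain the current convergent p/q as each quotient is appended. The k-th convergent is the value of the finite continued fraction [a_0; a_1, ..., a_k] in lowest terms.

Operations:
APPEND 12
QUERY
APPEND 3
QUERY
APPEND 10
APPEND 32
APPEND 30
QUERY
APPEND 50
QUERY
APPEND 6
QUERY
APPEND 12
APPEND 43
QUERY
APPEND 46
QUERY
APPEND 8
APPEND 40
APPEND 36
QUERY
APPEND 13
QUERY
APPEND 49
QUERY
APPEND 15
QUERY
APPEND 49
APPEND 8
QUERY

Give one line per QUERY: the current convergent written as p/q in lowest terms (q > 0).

APPEND 12: p_0 = 12·1 + 0 = 12, q_0 = 12·0 + 1 = 1 → 12/1
APPEND 3: p_1 = 3·12 + 1 = 37, q_1 = 3·1 + 0 = 3 → 37/3
APPEND 10: p_2 = 10·37 + 12 = 382, q_2 = 10·3 + 1 = 31 → 382/31
APPEND 32: p_3 = 32·382 + 37 = 12261, q_3 = 32·31 + 3 = 995 → 12261/995
APPEND 30: p_4 = 30·12261 + 382 = 368212, q_4 = 30·995 + 31 = 29881 → 368212/29881
APPEND 50: p_5 = 50·368212 + 12261 = 18422861, q_5 = 50·29881 + 995 = 1495045 → 18422861/1495045
APPEND 6: p_6 = 6·18422861 + 368212 = 110905378, q_6 = 6·1495045 + 29881 = 9000151 → 110905378/9000151
APPEND 12: p_7 = 12·110905378 + 18422861 = 1349287397, q_7 = 12·9000151 + 1495045 = 109496857 → 1349287397/109496857
APPEND 43: p_8 = 43·1349287397 + 110905378 = 58130263449, q_8 = 43·109496857 + 9000151 = 4717365002 → 58130263449/4717365002
APPEND 46: p_9 = 46·58130263449 + 1349287397 = 2675341406051, q_9 = 46·4717365002 + 109496857 = 217108286949 → 2675341406051/217108286949
APPEND 8: p_10 = 8·2675341406051 + 58130263449 = 21460861511857, q_10 = 8·217108286949 + 4717365002 = 1741583660594 → 21460861511857/1741583660594
APPEND 40: p_11 = 40·21460861511857 + 2675341406051 = 861109801880331, q_11 = 40·1741583660594 + 217108286949 = 69880454710709 → 861109801880331/69880454710709
APPEND 36: p_12 = 36·861109801880331 + 21460861511857 = 31021413729203773, q_12 = 36·69880454710709 + 1741583660594 = 2517437953246118 → 31021413729203773/2517437953246118
APPEND 13: p_13 = 13·31021413729203773 + 861109801880331 = 404139488281529380, q_13 = 13·2517437953246118 + 69880454710709 = 32796573846910243 → 404139488281529380/32796573846910243
APPEND 49: p_14 = 49·404139488281529380 + 31021413729203773 = 19833856339524143393, q_14 = 49·32796573846910243 + 2517437953246118 = 1609549556451848025 → 19833856339524143393/1609549556451848025
APPEND 15: p_15 = 15·19833856339524143393 + 404139488281529380 = 297911984581143680275, q_15 = 15·1609549556451848025 + 32796573846910243 = 24176039920624630618 → 297911984581143680275/24176039920624630618
APPEND 49: p_16 = 49·297911984581143680275 + 19833856339524143393 = 14617521100815564476868, q_16 = 49·24176039920624630618 + 1609549556451848025 = 1186235505667058748307 → 14617521100815564476868/1186235505667058748307
APPEND 8: p_17 = 8·14617521100815564476868 + 297911984581143680275 = 117238080791105659495219, q_17 = 8·1186235505667058748307 + 24176039920624630618 = 9514060085257094617074 → 117238080791105659495219/9514060085257094617074

12/1
37/3
368212/29881
18422861/1495045
110905378/9000151
58130263449/4717365002
2675341406051/217108286949
31021413729203773/2517437953246118
404139488281529380/32796573846910243
19833856339524143393/1609549556451848025
297911984581143680275/24176039920624630618
117238080791105659495219/9514060085257094617074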